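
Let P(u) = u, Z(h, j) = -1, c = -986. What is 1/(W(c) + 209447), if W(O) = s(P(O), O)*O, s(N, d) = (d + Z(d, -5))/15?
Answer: 5/1371629 ≈ 3.6453e-6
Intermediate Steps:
s(N, d) = -1/15 + d/15 (s(N, d) = (d - 1)/15 = (-1 + d)*(1/15) = -1/15 + d/15)
W(O) = O*(-1/15 + O/15) (W(O) = (-1/15 + O/15)*O = O*(-1/15 + O/15))
1/(W(c) + 209447) = 1/((1/15)*(-986)*(-1 - 986) + 209447) = 1/((1/15)*(-986)*(-987) + 209447) = 1/(324394/5 + 209447) = 1/(1371629/5) = 5/1371629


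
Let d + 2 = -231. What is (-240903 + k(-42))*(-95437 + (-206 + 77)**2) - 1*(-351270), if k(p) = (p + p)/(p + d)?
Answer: 5220192997086/275 ≈ 1.8983e+10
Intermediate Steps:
d = -233 (d = -2 - 231 = -233)
k(p) = 2*p/(-233 + p) (k(p) = (p + p)/(p - 233) = (2*p)/(-233 + p) = 2*p/(-233 + p))
(-240903 + k(-42))*(-95437 + (-206 + 77)**2) - 1*(-351270) = (-240903 + 2*(-42)/(-233 - 42))*(-95437 + (-206 + 77)**2) - 1*(-351270) = (-240903 + 2*(-42)/(-275))*(-95437 + (-129)**2) + 351270 = (-240903 + 2*(-42)*(-1/275))*(-95437 + 16641) + 351270 = (-240903 + 84/275)*(-78796) + 351270 = -66248241/275*(-78796) + 351270 = 5220096397836/275 + 351270 = 5220192997086/275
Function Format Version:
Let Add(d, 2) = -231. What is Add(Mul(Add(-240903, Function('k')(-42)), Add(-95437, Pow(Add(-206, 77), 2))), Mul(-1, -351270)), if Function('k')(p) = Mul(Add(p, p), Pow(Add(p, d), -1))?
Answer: Rational(5220192997086, 275) ≈ 1.8983e+10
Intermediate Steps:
d = -233 (d = Add(-2, -231) = -233)
Function('k')(p) = Mul(2, p, Pow(Add(-233, p), -1)) (Function('k')(p) = Mul(Add(p, p), Pow(Add(p, -233), -1)) = Mul(Mul(2, p), Pow(Add(-233, p), -1)) = Mul(2, p, Pow(Add(-233, p), -1)))
Add(Mul(Add(-240903, Function('k')(-42)), Add(-95437, Pow(Add(-206, 77), 2))), Mul(-1, -351270)) = Add(Mul(Add(-240903, Mul(2, -42, Pow(Add(-233, -42), -1))), Add(-95437, Pow(Add(-206, 77), 2))), Mul(-1, -351270)) = Add(Mul(Add(-240903, Mul(2, -42, Pow(-275, -1))), Add(-95437, Pow(-129, 2))), 351270) = Add(Mul(Add(-240903, Mul(2, -42, Rational(-1, 275))), Add(-95437, 16641)), 351270) = Add(Mul(Add(-240903, Rational(84, 275)), -78796), 351270) = Add(Mul(Rational(-66248241, 275), -78796), 351270) = Add(Rational(5220096397836, 275), 351270) = Rational(5220192997086, 275)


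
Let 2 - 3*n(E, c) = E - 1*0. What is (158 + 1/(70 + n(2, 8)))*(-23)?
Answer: -254403/70 ≈ -3634.3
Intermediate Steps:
n(E, c) = ⅔ - E/3 (n(E, c) = ⅔ - (E - 1*0)/3 = ⅔ - (E + 0)/3 = ⅔ - E/3)
(158 + 1/(70 + n(2, 8)))*(-23) = (158 + 1/(70 + (⅔ - ⅓*2)))*(-23) = (158 + 1/(70 + (⅔ - ⅔)))*(-23) = (158 + 1/(70 + 0))*(-23) = (158 + 1/70)*(-23) = (11061/70)*(-23) = -254403/70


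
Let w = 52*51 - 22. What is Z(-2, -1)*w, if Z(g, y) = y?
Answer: -2630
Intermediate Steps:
w = 2630 (w = 2652 - 22 = 2630)
Z(-2, -1)*w = -1*2630 = -2630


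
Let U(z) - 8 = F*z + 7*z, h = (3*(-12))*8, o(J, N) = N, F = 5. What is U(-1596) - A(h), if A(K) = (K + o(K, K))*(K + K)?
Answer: -350920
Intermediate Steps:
h = -288 (h = -36*8 = -288)
U(z) = 8 + 12*z (U(z) = 8 + (5*z + 7*z) = 8 + 12*z)
A(K) = 4*K**2 (A(K) = (K + K)*(K + K) = (2*K)*(2*K) = 4*K**2)
U(-1596) - A(h) = (8 + 12*(-1596)) - 4*(-288)**2 = (8 - 19152) - 4*82944 = -19144 - 1*331776 = -19144 - 331776 = -350920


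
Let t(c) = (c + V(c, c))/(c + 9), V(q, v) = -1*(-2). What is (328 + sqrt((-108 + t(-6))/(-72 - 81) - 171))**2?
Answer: (50184 + I*sqrt(3986211))**2/23409 ≈ 1.0741e+5 + 8560.4*I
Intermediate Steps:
V(q, v) = 2
t(c) = (2 + c)/(9 + c) (t(c) = (c + 2)/(c + 9) = (2 + c)/(9 + c))
(328 + sqrt((-108 + t(-6))/(-72 - 81) - 171))**2 = (328 + sqrt((-108 + (2 - 6)/(9 - 6))/(-72 - 81) - 171))**2 = (328 + sqrt((-108 - 4/3)/(-153) - 171))**2 = (328 + sqrt((-108 + (1/3)*(-4))*(-1/153) - 171))**2 = (328 + sqrt((-108 - 4/3)*(-1/153) - 171))**2 = (328 + sqrt(-328/3*(-1/153) - 171))**2 = (328 + sqrt(328/459 - 171))**2 = (328 + sqrt(-78161/459))**2 = (328 + I*sqrt(3986211)/153)**2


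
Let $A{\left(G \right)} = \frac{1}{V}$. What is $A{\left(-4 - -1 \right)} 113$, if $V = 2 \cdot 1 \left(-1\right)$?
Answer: $- \frac{113}{2} \approx -56.5$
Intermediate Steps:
$V = -2$ ($V = 2 \left(-1\right) = -2$)
$A{\left(G \right)} = - \frac{1}{2}$ ($A{\left(G \right)} = \frac{1}{-2} = - \frac{1}{2}$)
$A{\left(-4 - -1 \right)} 113 = \left(- \frac{1}{2}\right) 113 = - \frac{113}{2}$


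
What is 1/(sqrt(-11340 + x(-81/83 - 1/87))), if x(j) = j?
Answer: -I*sqrt(591351302670)/81893270 ≈ -0.0093902*I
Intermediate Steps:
1/(sqrt(-11340 + x(-81/83 - 1/87))) = 1/(sqrt(-11340 + (-81/83 - 1/87))) = 1/(sqrt(-11340 - 7130/7221)) = 1/(sqrt(-81893270/7221)) = 1/(I*sqrt(591351302670)/7221) = -I*sqrt(591351302670)/81893270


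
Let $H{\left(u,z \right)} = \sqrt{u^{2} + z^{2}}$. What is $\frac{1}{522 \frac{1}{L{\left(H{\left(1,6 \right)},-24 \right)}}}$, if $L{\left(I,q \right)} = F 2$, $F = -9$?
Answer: $- \frac{1}{29} \approx -0.034483$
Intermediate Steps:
$L{\left(I,q \right)} = -18$ ($L{\left(I,q \right)} = \left(-9\right) 2 = -18$)
$\frac{1}{522 \frac{1}{L{\left(H{\left(1,6 \right)},-24 \right)}}} = \frac{1}{522 \frac{1}{-18}} = \frac{1}{522 \left(- \frac{1}{18}\right)} = \frac{1}{-29} = - \frac{1}{29}$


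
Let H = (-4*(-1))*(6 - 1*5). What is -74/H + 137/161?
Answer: -5683/322 ≈ -17.649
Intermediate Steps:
H = 4 (H = 4*(6 - 5) = 4*1 = 4)
-74/H + 137/161 = -74/4 + 137/161 = -74*1/4 + 137*(1/161) = -37/2 + 137/161 = -5683/322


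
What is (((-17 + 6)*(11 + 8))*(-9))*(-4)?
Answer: -7524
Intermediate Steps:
(((-17 + 6)*(11 + 8))*(-9))*(-4) = (-11*19*(-9))*(-4) = -209*(-9)*(-4) = 1881*(-4) = -7524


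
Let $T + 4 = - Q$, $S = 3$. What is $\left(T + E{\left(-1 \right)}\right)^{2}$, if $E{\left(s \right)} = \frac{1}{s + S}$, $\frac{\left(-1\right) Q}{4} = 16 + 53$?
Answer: $\frac{297025}{4} \approx 74256.0$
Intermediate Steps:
$Q = -276$ ($Q = - 4 \left(16 + 53\right) = \left(-4\right) 69 = -276$)
$E{\left(s \right)} = \frac{1}{3 + s}$ ($E{\left(s \right)} = \frac{1}{s + 3} = \frac{1}{3 + s}$)
$T = 272$ ($T = -4 - -276 = -4 + 276 = 272$)
$\left(T + E{\left(-1 \right)}\right)^{2} = \left(272 + \frac{1}{3 - 1}\right)^{2} = \left(272 + \frac{1}{2}\right)^{2} = \left(\frac{545}{2}\right)^{2} = \frac{297025}{4}$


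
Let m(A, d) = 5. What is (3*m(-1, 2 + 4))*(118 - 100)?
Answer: 270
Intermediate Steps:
(3*m(-1, 2 + 4))*(118 - 100) = (3*5)*(118 - 100) = 15*18 = 270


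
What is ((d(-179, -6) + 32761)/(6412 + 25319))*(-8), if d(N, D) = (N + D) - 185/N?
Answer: -15550104/1893283 ≈ -8.2133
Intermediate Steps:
d(N, D) = D + N - 185/N (d(N, D) = (D + N) - 185/N = D + N - 185/N)
((d(-179, -6) + 32761)/(6412 + 25319))*(-8) = (((-6 - 179 - 185/(-179)) + 32761)/(6412 + 25319))*(-8) = (((-6 - 179 - 185*(-1/179)) + 32761)/31731)*(-8) = (((-6 - 179 + 185/179) + 32761)*(1/31731))*(-8) = ((-32930/179 + 32761)*(1/31731))*(-8) = ((5831289/179)*(1/31731))*(-8) = (1943763/1893283)*(-8) = -15550104/1893283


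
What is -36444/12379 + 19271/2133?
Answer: 160820657/26404407 ≈ 6.0907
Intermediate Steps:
-36444/12379 + 19271/2133 = 160820657/26404407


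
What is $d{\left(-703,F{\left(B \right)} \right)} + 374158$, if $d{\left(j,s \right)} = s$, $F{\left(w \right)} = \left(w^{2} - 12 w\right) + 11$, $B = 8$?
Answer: $374137$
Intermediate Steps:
$F{\left(w \right)} = 11 + w^{2} - 12 w$
$d{\left(-703,F{\left(B \right)} \right)} + 374158 = \left(11 + 8^{2} - 96\right) + 374158 = \left(11 + 64 - 96\right) + 374158 = -21 + 374158 = 374137$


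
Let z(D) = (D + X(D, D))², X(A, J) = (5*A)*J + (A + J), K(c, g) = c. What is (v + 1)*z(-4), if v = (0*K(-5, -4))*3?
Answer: 4624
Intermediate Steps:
X(A, J) = A + J + 5*A*J (X(A, J) = 5*A*J + (A + J) = A + J + 5*A*J)
v = 0 (v = (0*(-5))*3 = 0*3 = 0)
z(D) = (3*D + 5*D²)² (z(D) = (D + (D + D + 5*D*D))² = (D + (D + D + 5*D²))² = (D + (2*D + 5*D²))² = (3*D + 5*D²)²)
(v + 1)*z(-4) = (0 + 1)*((-4)²*(3 + 5*(-4))²) = 1*(16*(3 - 20)²) = 1*(16*(-17)²) = 1*(16*289) = 1*4624 = 4624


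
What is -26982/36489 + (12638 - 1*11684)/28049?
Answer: -240669204/341159987 ≈ -0.70544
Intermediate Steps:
-26982/36489 + (12638 - 1*11684)/28049 = -26982*1/36489 + (12638 - 11684)*(1/28049) = -8994/12163 + 954*(1/28049) = -8994/12163 + 954/28049 = -240669204/341159987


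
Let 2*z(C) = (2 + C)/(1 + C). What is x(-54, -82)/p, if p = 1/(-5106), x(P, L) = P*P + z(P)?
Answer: -789254844/53 ≈ -1.4892e+7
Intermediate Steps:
z(C) = (2 + C)/(2*(1 + C)) (z(C) = ((2 + C)/(1 + C))/2 = (2 + C)/(2*(1 + C)))
x(P, L) = P² + (2 + P)/(2*(1 + P)) (x(P, L) = P*P + (2 + P)/(2*(1 + P)) = P² + (2 + P)/(2*(1 + P)))
p = -1/5106 ≈ -0.00019585
x(-54, -82)/p = ((2 - 54 + 2*(-54)²*(1 - 54))/(2*(1 - 54)))/(-1/5106) = ((½)*(2 - 54 + 2*2916*(-53))/(-53))*(-5106) = ((½)*(-1/53)*(2 - 54 - 309096))*(-5106) = ((½)*(-1/53)*(-309148))*(-5106) = (154574/53)*(-5106) = -789254844/53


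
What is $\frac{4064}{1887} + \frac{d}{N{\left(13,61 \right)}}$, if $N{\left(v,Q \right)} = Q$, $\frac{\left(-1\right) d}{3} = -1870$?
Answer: $\frac{10833974}{115107} \approx 94.121$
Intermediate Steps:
$d = 5610$ ($d = \left(-3\right) \left(-1870\right) = 5610$)
$\frac{4064}{1887} + \frac{d}{N{\left(13,61 \right)}} = \frac{4064}{1887} + \frac{5610}{61} = \frac{10833974}{115107}$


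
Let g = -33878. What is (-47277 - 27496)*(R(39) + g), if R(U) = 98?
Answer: 2525831940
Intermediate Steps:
(-47277 - 27496)*(R(39) + g) = (-47277 - 27496)*(98 - 33878) = -74773*(-33780) = 2525831940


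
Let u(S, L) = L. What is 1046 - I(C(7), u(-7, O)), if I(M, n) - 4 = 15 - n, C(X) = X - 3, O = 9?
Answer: 1036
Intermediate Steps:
C(X) = -3 + X
I(M, n) = 19 - n (I(M, n) = 4 + (15 - n) = 19 - n)
1046 - I(C(7), u(-7, O)) = 1046 - (19 - 1*9) = 1046 - (19 - 9) = 1046 - 1*10 = 1046 - 10 = 1036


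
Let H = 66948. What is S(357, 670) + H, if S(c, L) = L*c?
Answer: 306138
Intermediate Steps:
S(357, 670) + H = 670*357 + 66948 = 239190 + 66948 = 306138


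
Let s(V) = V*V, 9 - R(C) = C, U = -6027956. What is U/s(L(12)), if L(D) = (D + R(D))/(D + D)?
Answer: -385789184/9 ≈ -4.2865e+7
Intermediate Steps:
R(C) = 9 - C
L(D) = 9/(2*D) (L(D) = (D + (9 - D))/(D + D) = 9/((2*D)) = 9*(1/(2*D)) = 9/(2*D))
s(V) = V²
U/s(L(12)) = -6027956/(((9/2)/12)²) = -6027956/(((9/2)*(1/12))²) = -6027956/((3/8)²) = -6027956/9/64 = -6027956*64/9 = -385789184/9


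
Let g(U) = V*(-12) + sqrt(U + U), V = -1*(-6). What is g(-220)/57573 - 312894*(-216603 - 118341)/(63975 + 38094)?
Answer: 74490909785560/72548377 + 2*I*sqrt(110)/57573 ≈ 1.0268e+6 + 0.00036434*I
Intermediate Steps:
V = 6
g(U) = -72 + sqrt(2)*sqrt(U) (g(U) = 6*(-12) + sqrt(U + U) = -72 + sqrt(2*U) = -72 + sqrt(2)*sqrt(U))
g(-220)/57573 - 312894*(-216603 - 118341)/(63975 + 38094) = (-72 + sqrt(2)*sqrt(-220))/57573 - 312894*(-216603 - 118341)/(63975 + 38094) = (-72 + sqrt(2)*(2*I*sqrt(55)))*(1/57573) - 312894/(102069/(-334944)) = (-72 + 2*I*sqrt(110))*(1/57573) - 312894/(102069*(-1/334944)) = (-8/6397 + 2*I*sqrt(110)/57573) - 312894/(-11341/37216) = (-8/6397 + 2*I*sqrt(110)/57573) - 312894*(-37216/11341) = (-8/6397 + 2*I*sqrt(110)/57573) + 11644663104/11341 = 74490909785560/72548377 + 2*I*sqrt(110)/57573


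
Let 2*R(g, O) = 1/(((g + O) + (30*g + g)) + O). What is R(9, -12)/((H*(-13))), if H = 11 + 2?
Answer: -1/89232 ≈ -1.1207e-5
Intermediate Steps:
H = 13
R(g, O) = 1/(2*(2*O + 32*g)) (R(g, O) = 1/(2*(((g + O) + (30*g + g)) + O)) = 1/(2*(((O + g) + 31*g) + O)) = 1/(2*((O + 32*g) + O)) = 1/(2*(2*O + 32*g)))
R(9, -12)/((H*(-13))) = (1/(4*(-12 + 16*9)))/((13*(-13))) = (1/(4*(-12 + 144)))/(-169) = ((1/4)/132)*(-1/169) = ((1/4)*(1/132))*(-1/169) = (1/528)*(-1/169) = -1/89232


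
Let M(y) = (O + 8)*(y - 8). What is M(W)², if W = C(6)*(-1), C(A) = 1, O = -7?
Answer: 81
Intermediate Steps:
W = -1 (W = 1*(-1) = -1)
M(y) = -8 + y (M(y) = (-7 + 8)*(y - 8) = 1*(-8 + y) = -8 + y)
M(W)² = (-8 - 1)² = (-9)² = 81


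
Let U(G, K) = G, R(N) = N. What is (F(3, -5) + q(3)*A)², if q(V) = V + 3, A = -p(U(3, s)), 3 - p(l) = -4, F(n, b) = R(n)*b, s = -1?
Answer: 3249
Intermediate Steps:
F(n, b) = b*n (F(n, b) = n*b = b*n)
p(l) = 7 (p(l) = 3 - 1*(-4) = 3 + 4 = 7)
A = -7 (A = -1*7 = -7)
q(V) = 3 + V
(F(3, -5) + q(3)*A)² = (-5*3 + (3 + 3)*(-7))² = (-15 + 6*(-7))² = (-15 - 42)² = (-57)² = 3249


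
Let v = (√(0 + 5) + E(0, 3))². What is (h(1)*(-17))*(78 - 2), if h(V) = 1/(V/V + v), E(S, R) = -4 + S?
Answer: -7106/41 - 2584*√5/41 ≈ -314.24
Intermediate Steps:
v = (-4 + √5)² (v = (√(0 + 5) + (-4 + 0))² = (√5 - 4)² = (-4 + √5)² ≈ 3.1115)
h(V) = 1/(1 + (-4 + √5)²) (h(V) = 1/(V/V + (-4 + √5)²) = 1/(1 + (-4 + √5)²))
(h(1)*(-17))*(78 - 2) = ((11/82 + 2*√5/41)*(-17))*(78 - 2) = (-187/82 - 34*√5/41)*76 = -7106/41 - 2584*√5/41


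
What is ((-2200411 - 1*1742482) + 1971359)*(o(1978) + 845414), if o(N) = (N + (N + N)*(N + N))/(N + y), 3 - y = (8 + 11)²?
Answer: -227584453469933/135 ≈ -1.6858e+12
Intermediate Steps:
y = -358 (y = 3 - (8 + 11)² = 3 - 1*19² = 3 - 1*361 = 3 - 361 = -358)
o(N) = (N + 4*N²)/(-358 + N) (o(N) = (N + (N + N)*(N + N))/(N - 358) = (N + (2*N)*(2*N))/(-358 + N) = (N + 4*N²)/(-358 + N))
((-2200411 - 1*1742482) + 1971359)*(o(1978) + 845414) = ((-2200411 - 1*1742482) + 1971359)*(1978*(1 + 4*1978)/(-358 + 1978) + 845414) = ((-2200411 - 1742482) + 1971359)*(1978*(1 + 7912)/1620 + 845414) = (-3942893 + 1971359)*(1978*(1/1620)*7913 + 845414) = -1971534*(7825957/810 + 845414) = -1971534*692611297/810 = -227584453469933/135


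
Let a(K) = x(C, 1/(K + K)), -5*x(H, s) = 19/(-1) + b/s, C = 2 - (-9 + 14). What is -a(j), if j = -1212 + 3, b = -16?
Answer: 38669/5 ≈ 7733.8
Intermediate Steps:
C = -3 (C = 2 - 1*5 = 2 - 5 = -3)
j = -1209
x(H, s) = 19/5 + 16/(5*s) (x(H, s) = -(19/(-1) - 16/s)/5 = -(19*(-1) - 16/s)/5 = -(-19 - 16/s)/5 = 19/5 + 16/(5*s))
a(K) = 2*K*(16 + 19/(2*K))/5 (a(K) = (16 + 19/(K + K))/(5*(1/(K + K))) = (16 + 19/((2*K)))/(5*(1/(2*K))) = (16 + 19*(1/(2*K)))/(5*((1/(2*K)))) = (2*K)*(16 + 19/(2*K))/5 = 2*K*(16 + 19/(2*K))/5)
-a(j) = -(19/5 + (32/5)*(-1209)) = -(19/5 - 38688/5) = -1*(-38669/5) = 38669/5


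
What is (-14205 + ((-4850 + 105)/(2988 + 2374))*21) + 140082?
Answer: 96407547/766 ≈ 1.2586e+5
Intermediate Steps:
(-14205 + ((-4850 + 105)/(2988 + 2374))*21) + 140082 = (-14205 - 4745/5362*21) + 140082 = (-14205 - 14235/766) + 140082 = -10895265/766 + 140082 = 96407547/766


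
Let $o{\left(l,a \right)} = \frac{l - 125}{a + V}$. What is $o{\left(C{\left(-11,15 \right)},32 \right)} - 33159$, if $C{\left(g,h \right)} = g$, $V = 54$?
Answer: $- \frac{1425905}{43} \approx -33161.0$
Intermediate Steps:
$o{\left(l,a \right)} = \frac{-125 + l}{54 + a}$ ($o{\left(l,a \right)} = \frac{l - 125}{a + 54} = \frac{-125 + l}{54 + a}$)
$o{\left(C{\left(-11,15 \right)},32 \right)} - 33159 = \frac{-125 - 11}{54 + 32} - 33159 = \frac{1}{86} \left(-136\right) - 33159 = - \frac{68}{43} - 33159 = - \frac{1425905}{43}$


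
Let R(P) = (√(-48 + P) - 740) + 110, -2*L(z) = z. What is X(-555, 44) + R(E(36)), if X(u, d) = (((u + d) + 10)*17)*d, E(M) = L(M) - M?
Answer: -375378 + I*√102 ≈ -3.7538e+5 + 10.1*I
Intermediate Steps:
L(z) = -z/2
E(M) = -3*M/2 (E(M) = -M/2 - M = -3*M/2)
R(P) = -630 + √(-48 + P) (R(P) = (-740 + √(-48 + P)) + 110 = -630 + √(-48 + P))
X(u, d) = d*(170 + 17*d + 17*u) (X(u, d) = (((d + u) + 10)*17)*d = ((10 + d + u)*17)*d = (170 + 17*d + 17*u)*d = d*(170 + 17*d + 17*u))
X(-555, 44) + R(E(36)) = 17*44*(10 + 44 - 555) + (-630 + √(-48 - 3/2*36)) = 17*44*(-501) + (-630 + √(-48 - 54)) = -374748 + (-630 + √(-102)) = -374748 + (-630 + I*√102) = -375378 + I*√102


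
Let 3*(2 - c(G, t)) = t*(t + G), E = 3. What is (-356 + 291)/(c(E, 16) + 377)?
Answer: -195/833 ≈ -0.23409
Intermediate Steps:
c(G, t) = 2 - t*(G + t)/3 (c(G, t) = 2 - t*(t + G)/3 = 2 - t*(G + t)/3)
(-356 + 291)/(c(E, 16) + 377) = (-356 + 291)/((2 - 1/3*16**2 - 1/3*3*16) + 377) = -65/((2 - 1/3*256 - 16) + 377) = -65/((2 - 256/3 - 16) + 377) = -65/(-298/3 + 377) = -65/833/3 = -65*3/833 = -195/833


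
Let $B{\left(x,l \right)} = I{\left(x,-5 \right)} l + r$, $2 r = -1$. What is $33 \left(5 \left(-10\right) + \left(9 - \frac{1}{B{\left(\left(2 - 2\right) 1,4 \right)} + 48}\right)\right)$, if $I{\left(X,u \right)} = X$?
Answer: $- \frac{128601}{95} \approx -1353.7$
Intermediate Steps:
$r = - \frac{1}{2}$ ($r = \frac{1}{2} \left(-1\right) = - \frac{1}{2} \approx -0.5$)
$B{\left(x,l \right)} = - \frac{1}{2} + l x$ ($B{\left(x,l \right)} = x l - \frac{1}{2} = l x - \frac{1}{2} = - \frac{1}{2} + l x$)
$33 \left(5 \left(-10\right) + \left(9 - \frac{1}{B{\left(\left(2 - 2\right) 1,4 \right)} + 48}\right)\right) = 33 \left(5 \left(-10\right) + \left(9 - \frac{1}{\left(- \frac{1}{2} + 4 \left(2 - 2\right) 1\right) + 48}\right)\right) = 33 \left(-50 + \left(9 - \frac{1}{\left(- \frac{1}{2} + 4 \cdot 0 \cdot 1\right) + 48}\right)\right) = 33 \left(-50 + \left(9 - \frac{1}{\left(- \frac{1}{2} + 4 \cdot 0\right) + 48}\right)\right) = 33 \left(-50 + \left(9 - \frac{1}{\left(- \frac{1}{2} + 0\right) + 48}\right)\right) = 33 \left(-50 + \left(9 - \frac{1}{- \frac{1}{2} + 48}\right)\right) = 33 \left(-50 + \left(9 - \frac{1}{\frac{95}{2}}\right)\right) = 33 \left(-50 + \left(9 - \frac{2}{95}\right)\right) = 33 \left(-50 + \frac{853}{95}\right) = 33 \left(- \frac{3897}{95}\right) = - \frac{128601}{95}$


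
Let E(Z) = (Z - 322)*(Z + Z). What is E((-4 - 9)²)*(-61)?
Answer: 3154554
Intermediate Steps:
E(Z) = 2*Z*(-322 + Z) (E(Z) = (-322 + Z)*(2*Z) = 2*Z*(-322 + Z))
E((-4 - 9)²)*(-61) = (2*(-4 - 9)²*(-322 + (-4 - 9)²))*(-61) = (2*(-13)²*(-322 + (-13)²))*(-61) = (2*169*(-322 + 169))*(-61) = (2*169*(-153))*(-61) = -51714*(-61) = 3154554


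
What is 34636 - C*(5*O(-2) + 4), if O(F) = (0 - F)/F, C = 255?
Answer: 34891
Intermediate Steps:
O(F) = -1 (O(F) = (-F)/F = -1)
34636 - C*(5*O(-2) + 4) = 34636 - 255*(5*(-1) + 4) = 34636 - 255*(-5 + 4) = 34636 - 255*(-1) = 34636 - 1*(-255) = 34636 + 255 = 34891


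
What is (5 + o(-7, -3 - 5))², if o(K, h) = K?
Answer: 4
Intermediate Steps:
(5 + o(-7, -3 - 5))² = (5 - 7)² = (-2)² = 4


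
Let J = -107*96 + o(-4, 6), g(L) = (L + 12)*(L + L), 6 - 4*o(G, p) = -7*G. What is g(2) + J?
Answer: -20443/2 ≈ -10222.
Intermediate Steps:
o(G, p) = 3/2 + 7*G/4 (o(G, p) = 3/2 - (-7)*G/4 = 3/2 + 7*G/4)
g(L) = 2*L*(12 + L) (g(L) = (12 + L)*(2*L) = 2*L*(12 + L))
J = -20555/2 (J = -107*96 + (3/2 + (7/4)*(-4)) = -10272 + (3/2 - 7) = -10272 - 11/2 = -20555/2 ≈ -10278.)
g(2) + J = 2*2*(12 + 2) - 20555/2 = 2*2*14 - 20555/2 = 56 - 20555/2 = -20443/2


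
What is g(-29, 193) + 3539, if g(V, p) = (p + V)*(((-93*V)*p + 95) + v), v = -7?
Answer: 85383415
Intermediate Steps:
g(V, p) = (88 - 93*V*p)*(V + p) (g(V, p) = (p + V)*(((-93*V)*p + 95) - 7) = (V + p)*((-93*V*p + 95) - 7) = (V + p)*((95 - 93*V*p) - 7) = (V + p)*(88 - 93*V*p) = (88 - 93*V*p)*(V + p))
g(-29, 193) + 3539 = (88*(-29) + 88*193 - 93*(-29)*193² - 93*193*(-29)²) + 3539 = (-2552 + 16984 - 93*(-29)*37249 - 93*193*841) + 3539 = (-2552 + 16984 + 100460553 - 15095109) + 3539 = 85379876 + 3539 = 85383415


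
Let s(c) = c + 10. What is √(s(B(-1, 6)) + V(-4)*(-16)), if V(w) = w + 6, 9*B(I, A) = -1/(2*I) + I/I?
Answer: I*√786/6 ≈ 4.6726*I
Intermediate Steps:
B(I, A) = ⅑ - 1/(18*I) (B(I, A) = (-1/(2*I) + I/I)/9 = (-1/(2*I) + 1)/9 = (1 - 1/(2*I))/9 = ⅑ - 1/(18*I))
s(c) = 10 + c
V(w) = 6 + w
√(s(B(-1, 6)) + V(-4)*(-16)) = √((10 + (1/18)*(-1 + 2*(-1))/(-1)) + (6 - 4)*(-16)) = √((10 + (1/18)*(-1)*(-1 - 2)) + 2*(-16)) = √((10 + (1/18)*(-1)*(-3)) - 32) = √((10 + ⅙) - 32) = √(61/6 - 32) = √(-131/6) = I*√786/6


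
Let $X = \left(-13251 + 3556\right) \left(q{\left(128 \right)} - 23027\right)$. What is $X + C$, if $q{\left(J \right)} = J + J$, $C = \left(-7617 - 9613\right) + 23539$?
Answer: $220771154$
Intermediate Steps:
$C = 6309$ ($C = \left(-7617 - 9613\right) + 23539 = -17230 + 23539 = 6309$)
$q{\left(J \right)} = 2 J$
$X = 220764845$ ($X = \left(-13251 + 3556\right) \left(2 \cdot 128 - 23027\right) = - 9695 \left(256 - 23027\right) = \left(-9695\right) \left(-22771\right) = 220764845$)
$X + C = 220764845 + 6309 = 220771154$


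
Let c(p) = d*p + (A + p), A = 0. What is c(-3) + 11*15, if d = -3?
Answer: 171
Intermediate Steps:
c(p) = -2*p (c(p) = -3*p + (0 + p) = -3*p + p = -2*p)
c(-3) + 11*15 = -2*(-3) + 11*15 = 6 + 165 = 171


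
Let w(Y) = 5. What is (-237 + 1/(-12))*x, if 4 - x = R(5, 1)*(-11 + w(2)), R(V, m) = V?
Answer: -48365/6 ≈ -8060.8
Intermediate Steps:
x = 34 (x = 4 - 5*(-11 + 5) = 4 - 5*(-6) = 4 - 1*(-30) = 4 + 30 = 34)
(-237 + 1/(-12))*x = (-237 + 1/(-12))*34 = (-237 - 1/12)*34 = -2845/12*34 = -48365/6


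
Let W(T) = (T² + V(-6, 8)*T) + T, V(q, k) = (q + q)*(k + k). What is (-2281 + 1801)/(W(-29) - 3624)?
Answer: -120/689 ≈ -0.17417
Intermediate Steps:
V(q, k) = 4*k*q (V(q, k) = (2*q)*(2*k) = 4*k*q)
W(T) = T² - 191*T (W(T) = (T² + (4*8*(-6))*T) + T = (T² - 192*T) + T = T² - 191*T)
(-2281 + 1801)/(W(-29) - 3624) = (-2281 + 1801)/(-29*(-191 - 29) - 3624) = -480/(-29*(-220) - 3624) = -480/(6380 - 3624) = -480/2756 = -480*1/2756 = -120/689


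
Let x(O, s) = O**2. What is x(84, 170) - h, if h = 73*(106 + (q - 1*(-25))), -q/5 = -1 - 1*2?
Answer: -3602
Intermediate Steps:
q = 15 (q = -5*(-1 - 1*2) = -5*(-1 - 2) = -5*(-3) = 15)
h = 10658 (h = 73*(106 + (15 - 1*(-25))) = 73*(106 + (15 + 25)) = 73*(106 + 40) = 73*146 = 10658)
x(84, 170) - h = 84**2 - 1*10658 = 7056 - 10658 = -3602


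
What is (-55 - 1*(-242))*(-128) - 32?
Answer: -23968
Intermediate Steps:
(-55 - 1*(-242))*(-128) - 32 = (-55 + 242)*(-128) - 32 = 187*(-128) - 32 = -23936 - 32 = -23968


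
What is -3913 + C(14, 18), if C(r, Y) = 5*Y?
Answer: -3823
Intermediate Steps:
-3913 + C(14, 18) = -3913 + 5*18 = -3913 + 90 = -3823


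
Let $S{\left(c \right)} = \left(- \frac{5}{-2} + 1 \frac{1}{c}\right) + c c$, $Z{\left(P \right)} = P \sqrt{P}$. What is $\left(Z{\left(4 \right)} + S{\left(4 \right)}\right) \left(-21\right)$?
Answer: $- \frac{2247}{4} \approx -561.75$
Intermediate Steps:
$Z{\left(P \right)} = P^{\frac{3}{2}}$
$S{\left(c \right)} = \frac{5}{2} + \frac{1}{c} + c^{2}$ ($S{\left(c \right)} = \left(\left(-5\right) \left(- \frac{1}{2}\right) + \frac{1}{c}\right) + c^{2} = \left(\frac{5}{2} + \frac{1}{c}\right) + c^{2} = \frac{5}{2} + \frac{1}{c} + c^{2}$)
$\left(Z{\left(4 \right)} + S{\left(4 \right)}\right) \left(-21\right) = \left(4^{\frac{3}{2}} + \left(\frac{5}{2} + \frac{1}{4} + 4^{2}\right)\right) \left(-21\right) = \left(8 + \left(\frac{5}{2} + \frac{1}{4} + 16\right)\right) \left(-21\right) = \left(8 + \frac{75}{4}\right) \left(-21\right) = \frac{107}{4} \left(-21\right) = - \frac{2247}{4}$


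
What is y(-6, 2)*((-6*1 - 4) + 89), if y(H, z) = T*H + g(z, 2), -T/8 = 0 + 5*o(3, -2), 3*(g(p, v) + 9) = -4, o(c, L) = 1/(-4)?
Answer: -16669/3 ≈ -5556.3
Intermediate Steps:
o(c, L) = -¼
g(p, v) = -31/3 (g(p, v) = -9 + (⅓)*(-4) = -9 - 4/3 = -31/3)
T = 10 (T = -8*(0 + 5*(-¼)) = -8*(0 - 5/4) = -8*(-5/4) = 10)
y(H, z) = -31/3 + 10*H (y(H, z) = 10*H - 31/3 = -31/3 + 10*H)
y(-6, 2)*((-6*1 - 4) + 89) = (-31/3 + 10*(-6))*((-6*1 - 4) + 89) = (-31/3 - 60)*((-6 - 4) + 89) = -211*(-10 + 89)/3 = -211/3*79 = -16669/3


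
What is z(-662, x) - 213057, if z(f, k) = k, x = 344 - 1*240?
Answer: -212953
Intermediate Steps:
x = 104 (x = 344 - 240 = 104)
z(-662, x) - 213057 = 104 - 213057 = -212953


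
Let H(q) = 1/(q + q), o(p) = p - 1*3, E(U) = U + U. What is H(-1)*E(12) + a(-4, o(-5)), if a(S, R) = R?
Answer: -20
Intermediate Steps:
E(U) = 2*U
o(p) = -3 + p (o(p) = p - 3 = -3 + p)
H(q) = 1/(2*q)
H(-1)*E(12) + a(-4, o(-5)) = ((1/2)/(-1))*(2*12) + (-3 - 5) = ((1/2)*(-1))*24 - 8 = -1/2*24 - 8 = -12 - 8 = -20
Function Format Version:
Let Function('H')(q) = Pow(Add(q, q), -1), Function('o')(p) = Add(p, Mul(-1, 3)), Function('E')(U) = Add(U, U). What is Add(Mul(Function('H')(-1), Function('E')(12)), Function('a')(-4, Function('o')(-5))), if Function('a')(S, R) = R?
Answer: -20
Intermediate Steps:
Function('E')(U) = Mul(2, U)
Function('o')(p) = Add(-3, p) (Function('o')(p) = Add(p, -3) = Add(-3, p))
Function('H')(q) = Mul(Rational(1, 2), Pow(q, -1)) (Function('H')(q) = Pow(Mul(2, q), -1) = Mul(Rational(1, 2), Pow(q, -1)))
Add(Mul(Function('H')(-1), Function('E')(12)), Function('a')(-4, Function('o')(-5))) = Add(Mul(Mul(Rational(1, 2), Pow(-1, -1)), Mul(2, 12)), Add(-3, -5)) = Add(Mul(Mul(Rational(1, 2), -1), 24), -8) = Add(Mul(Rational(-1, 2), 24), -8) = Add(-12, -8) = -20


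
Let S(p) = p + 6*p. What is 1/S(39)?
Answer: 1/273 ≈ 0.0036630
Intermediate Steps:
S(p) = 7*p
1/S(39) = 1/(7*39) = 1/273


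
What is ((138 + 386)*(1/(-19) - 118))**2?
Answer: 1381405310224/361 ≈ 3.8266e+9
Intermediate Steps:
((138 + 386)*(1/(-19) - 118))**2 = (524*(-1/19 - 118))**2 = (524*(-2243/19))**2 = (-1175332/19)**2 = 1381405310224/361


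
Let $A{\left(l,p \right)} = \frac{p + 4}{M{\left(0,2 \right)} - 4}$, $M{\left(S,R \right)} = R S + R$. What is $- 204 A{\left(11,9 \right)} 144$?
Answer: $190944$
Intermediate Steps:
$M{\left(S,R \right)} = R + R S$
$A{\left(l,p \right)} = -2 - \frac{p}{2}$ ($A{\left(l,p \right)} = \frac{p + 4}{2 \left(1 + 0\right) - 4} = \frac{4 + p}{2 \cdot 1 - 4} = \frac{4 + p}{2 - 4} = \frac{4 + p}{-2} = \left(4 + p\right) \left(- \frac{1}{2}\right) = -2 - \frac{p}{2}$)
$- 204 A{\left(11,9 \right)} 144 = - 204 \left(-2 - \frac{9}{2}\right) 144 = \left(-204\right) \left(- \frac{13}{2}\right) 144 = 1326 \cdot 144 = 190944$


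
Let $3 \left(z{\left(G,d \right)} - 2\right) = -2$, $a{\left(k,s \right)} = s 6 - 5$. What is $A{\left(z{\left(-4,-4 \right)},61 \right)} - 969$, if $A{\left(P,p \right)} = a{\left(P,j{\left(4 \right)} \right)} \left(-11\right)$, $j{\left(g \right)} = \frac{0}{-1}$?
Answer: $-914$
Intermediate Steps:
$j{\left(g \right)} = 0$ ($j{\left(g \right)} = 0 \left(-1\right) = 0$)
$a{\left(k,s \right)} = -5 + 6 s$ ($a{\left(k,s \right)} = 6 s - 5 = -5 + 6 s$)
$z{\left(G,d \right)} = \frac{4}{3}$ ($z{\left(G,d \right)} = 2 + \frac{1}{3} \left(-2\right) = 2 - \frac{2}{3} = \frac{4}{3}$)
$A{\left(P,p \right)} = 55$ ($A{\left(P,p \right)} = \left(-5 + 6 \cdot 0\right) \left(-11\right) = \left(-5 + 0\right) \left(-11\right) = \left(-5\right) \left(-11\right) = 55$)
$A{\left(z{\left(-4,-4 \right)},61 \right)} - 969 = 55 - 969 = -914$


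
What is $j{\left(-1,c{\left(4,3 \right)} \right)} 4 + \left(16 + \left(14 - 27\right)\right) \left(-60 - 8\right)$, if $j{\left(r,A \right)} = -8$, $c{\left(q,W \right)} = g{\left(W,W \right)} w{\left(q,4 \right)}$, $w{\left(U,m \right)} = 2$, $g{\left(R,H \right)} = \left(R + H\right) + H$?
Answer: $-236$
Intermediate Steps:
$g{\left(R,H \right)} = R + 2 H$ ($g{\left(R,H \right)} = \left(H + R\right) + H = R + 2 H$)
$c{\left(q,W \right)} = 6 W$ ($c{\left(q,W \right)} = \left(W + 2 W\right) 2 = 3 W 2 = 6 W$)
$j{\left(-1,c{\left(4,3 \right)} \right)} 4 + \left(16 + \left(14 - 27\right)\right) \left(-60 - 8\right) = \left(-8\right) 4 + \left(16 + \left(14 - 27\right)\right) \left(-60 - 8\right) = -32 + \left(16 + \left(14 - 27\right)\right) \left(-68\right) = -32 + \left(16 - 13\right) \left(-68\right) = -32 + 3 \left(-68\right) = -32 - 204 = -236$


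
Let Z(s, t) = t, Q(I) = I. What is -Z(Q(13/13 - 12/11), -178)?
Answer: 178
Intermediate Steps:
-Z(Q(13/13 - 12/11), -178) = -1*(-178) = 178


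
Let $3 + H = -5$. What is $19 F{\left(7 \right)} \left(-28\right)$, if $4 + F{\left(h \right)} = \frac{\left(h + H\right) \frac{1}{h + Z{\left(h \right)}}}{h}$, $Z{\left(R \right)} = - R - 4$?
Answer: $2109$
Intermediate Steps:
$Z{\left(R \right)} = -4 - R$
$H = -8$ ($H = -3 - 5 = -8$)
$F{\left(h \right)} = -4 + \frac{2 - \frac{h}{4}}{h}$ ($F{\left(h \right)} = -4 + \frac{\left(h - 8\right) \frac{1}{h - \left(4 + h\right)}}{h} = -4 + \frac{\left(-8 + h\right) \frac{1}{-4}}{h} = -4 + \frac{\left(-8 + h\right) \left(- \frac{1}{4}\right)}{h} = -4 + \frac{2 - \frac{h}{4}}{h}$)
$19 F{\left(7 \right)} \left(-28\right) = 19 \left(- \frac{17}{4} + \frac{2}{7}\right) \left(-28\right) = 19 \left(- \frac{111}{28}\right) \left(-28\right) = \left(- \frac{2109}{28}\right) \left(-28\right) = 2109$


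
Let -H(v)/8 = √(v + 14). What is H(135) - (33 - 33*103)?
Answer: 3366 - 8*√149 ≈ 3268.3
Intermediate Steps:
H(v) = -8*√(14 + v) (H(v) = -8*√(v + 14) = -8*√(14 + v))
H(135) - (33 - 33*103) = -8*√(14 + 135) - (33 - 33*103) = -8*√149 - (33 - 3399) = -8*√149 - 1*(-3366) = -8*√149 + 3366 = 3366 - 8*√149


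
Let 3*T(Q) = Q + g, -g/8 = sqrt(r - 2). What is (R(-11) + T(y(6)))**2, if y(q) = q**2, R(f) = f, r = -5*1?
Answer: (3 - 8*I*sqrt(7))**2/9 ≈ -48.778 - 14.111*I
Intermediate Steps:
r = -5
g = -8*I*sqrt(7) (g = -8*sqrt(-5 - 2) = -8*I*sqrt(7) ≈ -21.166*I)
T(Q) = Q/3 - 8*I*sqrt(7)/3 (T(Q) = (Q - 8*I*sqrt(7))/3 = Q/3 - 8*I*sqrt(7)/3)
(R(-11) + T(y(6)))**2 = (-11 + ((1/3)*6**2 - 8*I*sqrt(7)/3))**2 = (-11 + ((1/3)*36 - 8*I*sqrt(7)/3))**2 = (-11 + (12 - 8*I*sqrt(7)/3))**2 = (1 - 8*I*sqrt(7)/3)**2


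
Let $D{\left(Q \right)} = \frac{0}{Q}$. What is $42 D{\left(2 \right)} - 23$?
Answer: $-23$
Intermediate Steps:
$D{\left(Q \right)} = 0$
$42 D{\left(2 \right)} - 23 = 42 \cdot 0 - 23 = 0 - 23 = -23$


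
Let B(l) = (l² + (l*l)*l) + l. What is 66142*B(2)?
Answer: 925988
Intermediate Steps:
B(l) = l + l² + l³ (B(l) = (l² + l²*l) + l = (l² + l³) + l = l + l² + l³)
66142*B(2) = 66142*(2*(1 + 2 + 2²)) = 66142*(2*(1 + 2 + 4)) = 66142*(2*7) = 66142*14 = 925988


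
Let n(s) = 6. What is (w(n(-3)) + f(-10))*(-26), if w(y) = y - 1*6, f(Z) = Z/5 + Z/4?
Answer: 117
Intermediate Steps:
f(Z) = 9*Z/20 (f(Z) = Z*(1/5) + Z*(1/4) = Z/5 + Z/4 = 9*Z/20)
w(y) = -6 + y (w(y) = y - 6 = -6 + y)
(w(n(-3)) + f(-10))*(-26) = ((-6 + 6) + (9/20)*(-10))*(-26) = (0 - 9/2)*(-26) = -9/2*(-26) = 117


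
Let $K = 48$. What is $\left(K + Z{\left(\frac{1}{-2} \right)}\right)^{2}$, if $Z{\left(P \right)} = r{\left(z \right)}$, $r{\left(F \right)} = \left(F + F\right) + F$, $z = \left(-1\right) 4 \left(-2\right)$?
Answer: $5184$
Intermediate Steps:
$z = 8$ ($z = \left(-4\right) \left(-2\right) = 8$)
$r{\left(F \right)} = 3 F$ ($r{\left(F \right)} = 2 F + F = 3 F$)
$Z{\left(P \right)} = 24$ ($Z{\left(P \right)} = 3 \cdot 8 = 24$)
$\left(K + Z{\left(\frac{1}{-2} \right)}\right)^{2} = \left(48 + 24\right)^{2} = 72^{2} = 5184$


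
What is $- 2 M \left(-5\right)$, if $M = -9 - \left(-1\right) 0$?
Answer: $-90$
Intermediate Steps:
$M = -9$ ($M = -9 - 0 = -9 + 0 = -9$)
$- 2 M \left(-5\right) = \left(-2\right) \left(-9\right) \left(-5\right) = 18 \left(-5\right) = -90$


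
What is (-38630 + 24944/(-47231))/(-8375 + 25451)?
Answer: -304093079/134419426 ≈ -2.2623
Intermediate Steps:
(-38630 + 24944/(-47231))/(-8375 + 25451) = (-38630 + 24944*(-1/47231))/17076 = (-38630 - 24944/47231)*(1/17076) = -1824558474/47231*1/17076 = -304093079/134419426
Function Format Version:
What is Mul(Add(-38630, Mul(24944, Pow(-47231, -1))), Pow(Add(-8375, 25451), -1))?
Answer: Rational(-304093079, 134419426) ≈ -2.2623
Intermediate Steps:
Mul(Add(-38630, Mul(24944, Pow(-47231, -1))), Pow(Add(-8375, 25451), -1)) = Mul(Add(-38630, Mul(24944, Rational(-1, 47231))), Pow(17076, -1)) = Mul(Add(-38630, Rational(-24944, 47231)), Rational(1, 17076)) = Mul(Rational(-1824558474, 47231), Rational(1, 17076)) = Rational(-304093079, 134419426)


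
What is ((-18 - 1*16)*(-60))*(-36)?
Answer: -73440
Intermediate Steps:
((-18 - 1*16)*(-60))*(-36) = ((-18 - 16)*(-60))*(-36) = -34*(-60)*(-36) = 2040*(-36) = -73440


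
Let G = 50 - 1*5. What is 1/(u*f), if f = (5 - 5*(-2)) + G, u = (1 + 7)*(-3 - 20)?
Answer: -1/11040 ≈ -9.0580e-5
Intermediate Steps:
u = -184 (u = 8*(-23) = -184)
G = 45 (G = 50 - 5 = 45)
f = 60 (f = (5 - 5*(-2)) + 45 = (5 + 10) + 45 = 15 + 45 = 60)
1/(u*f) = 1/(-184*60) = 1/(-11040) = -1/11040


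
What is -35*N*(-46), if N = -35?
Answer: -56350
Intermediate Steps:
-35*N*(-46) = -35*(-35)*(-46) = 1225*(-46) = -56350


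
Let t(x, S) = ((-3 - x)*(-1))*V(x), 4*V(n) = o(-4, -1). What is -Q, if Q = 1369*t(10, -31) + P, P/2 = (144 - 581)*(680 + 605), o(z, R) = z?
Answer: 1140887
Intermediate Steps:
V(n) = -1 (V(n) = (¼)*(-4) = -1)
t(x, S) = -3 - x (t(x, S) = ((-3 - x)*(-1))*(-1) = (3 + x)*(-1) = -3 - x)
P = -1123090 (P = 2*((144 - 581)*(680 + 605)) = 2*(-437*1285) = 2*(-561545) = -1123090)
Q = -1140887 (Q = 1369*(-3 - 1*10) - 1123090 = 1369*(-3 - 10) - 1123090 = 1369*(-13) - 1123090 = -17797 - 1123090 = -1140887)
-Q = -1*(-1140887) = 1140887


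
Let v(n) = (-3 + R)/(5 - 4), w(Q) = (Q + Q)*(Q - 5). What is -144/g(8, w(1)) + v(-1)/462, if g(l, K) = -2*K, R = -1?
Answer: -2081/231 ≈ -9.0087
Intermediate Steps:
w(Q) = 2*Q*(-5 + Q) (w(Q) = (2*Q)*(-5 + Q) = 2*Q*(-5 + Q))
v(n) = -4 (v(n) = (-3 - 1)/(5 - 4) = -4/1 = -4*1 = -4)
-144/g(8, w(1)) + v(-1)/462 = -144*(-1/(4*(-5 + 1))) - 4/462 = -144/((-4*(-4))) - 4*1/462 = -144/((-2*(-8))) - 2/231 = -144/16 - 2/231 = -144*1/16 - 2/231 = -9 - 2/231 = -2081/231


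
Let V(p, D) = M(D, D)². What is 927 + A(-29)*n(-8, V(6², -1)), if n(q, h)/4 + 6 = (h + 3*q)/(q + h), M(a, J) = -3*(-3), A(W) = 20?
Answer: 37191/73 ≈ 509.47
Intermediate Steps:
M(a, J) = 9
V(p, D) = 81 (V(p, D) = 9² = 81)
n(q, h) = -24 + 4*(h + 3*q)/(h + q) (n(q, h) = -24 + 4*((h + 3*q)/(q + h)) = -24 + 4*((h + 3*q)/(h + q)) = -24 + 4*(h + 3*q)/(h + q))
927 + A(-29)*n(-8, V(6², -1)) = 927 + 20*(4*(-5*81 - 3*(-8))/(81 - 8)) = 927 + 20*(4*(-405 + 24)/73) = 927 + 20*(4*(1/73)*(-381)) = 927 + 20*(-1524/73) = 927 - 30480/73 = 37191/73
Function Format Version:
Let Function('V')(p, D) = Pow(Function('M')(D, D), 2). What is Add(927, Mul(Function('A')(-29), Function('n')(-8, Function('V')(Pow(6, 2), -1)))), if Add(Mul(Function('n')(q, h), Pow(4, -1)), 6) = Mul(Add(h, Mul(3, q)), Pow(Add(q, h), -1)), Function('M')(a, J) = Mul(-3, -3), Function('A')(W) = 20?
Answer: Rational(37191, 73) ≈ 509.47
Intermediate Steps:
Function('M')(a, J) = 9
Function('V')(p, D) = 81 (Function('V')(p, D) = Pow(9, 2) = 81)
Function('n')(q, h) = Add(-24, Mul(4, Pow(Add(h, q), -1), Add(h, Mul(3, q)))) (Function('n')(q, h) = Add(-24, Mul(4, Mul(Add(h, Mul(3, q)), Pow(Add(q, h), -1)))) = Add(-24, Mul(4, Mul(Add(h, Mul(3, q)), Pow(Add(h, q), -1)))) = Add(-24, Mul(4, Mul(Pow(Add(h, q), -1), Add(h, Mul(3, q))))) = Add(-24, Mul(4, Pow(Add(h, q), -1), Add(h, Mul(3, q)))))
Add(927, Mul(Function('A')(-29), Function('n')(-8, Function('V')(Pow(6, 2), -1)))) = Add(927, Mul(20, Mul(4, Pow(Add(81, -8), -1), Add(Mul(-5, 81), Mul(-3, -8))))) = Add(927, Mul(20, Mul(4, Pow(73, -1), Add(-405, 24)))) = Add(927, Mul(20, Mul(4, Rational(1, 73), -381))) = Add(927, Mul(20, Rational(-1524, 73))) = Add(927, Rational(-30480, 73)) = Rational(37191, 73)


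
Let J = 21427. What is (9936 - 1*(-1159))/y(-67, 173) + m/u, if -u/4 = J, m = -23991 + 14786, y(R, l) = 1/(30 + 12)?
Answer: 5705582875/12244 ≈ 4.6599e+5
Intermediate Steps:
y(R, l) = 1/42
m = -9205
u = -85708 (u = -4*21427 = -85708)
(9936 - 1*(-1159))/y(-67, 173) + m/u = (9936 - 1*(-1159))/(1/42) - 9205/(-85708) = (9936 + 1159)*42 - 9205*(-1/85708) = 11095*42 + 1315/12244 = 465990 + 1315/12244 = 5705582875/12244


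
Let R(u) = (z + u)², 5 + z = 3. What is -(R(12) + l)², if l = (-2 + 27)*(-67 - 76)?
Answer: -12075625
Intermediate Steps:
z = -2 (z = -5 + 3 = -2)
l = -3575 (l = 25*(-143) = -3575)
R(u) = (-2 + u)²
-(R(12) + l)² = -((-2 + 12)² - 3575)² = -(10² - 3575)² = -(100 - 3575)² = -1*(-3475)² = -1*12075625 = -12075625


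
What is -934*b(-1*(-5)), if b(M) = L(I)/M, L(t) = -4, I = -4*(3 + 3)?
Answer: 3736/5 ≈ 747.20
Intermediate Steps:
I = -24 (I = -4*6 = -24)
b(M) = -4/M
-934*b(-1*(-5)) = -(-3736)/((-1*(-5))) = -(-3736)/5 = -934*(-⅘) = 3736/5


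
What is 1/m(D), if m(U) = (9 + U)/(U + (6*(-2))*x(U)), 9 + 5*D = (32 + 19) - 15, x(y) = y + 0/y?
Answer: -33/8 ≈ -4.1250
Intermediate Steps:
x(y) = y (x(y) = y + 0 = y)
D = 27/5 (D = -9/5 + ((32 + 19) - 15)/5 = -9/5 + (51 - 15)/5 = -9/5 + (⅕)*36 = -9/5 + 36/5 = 27/5 ≈ 5.4000)
m(U) = -(9 + U)/(11*U) (m(U) = (9 + U)/(U + (6*(-2))*U) = (9 + U)/(U - 12*U) = (9 + U)/((-11*U)) = (9 + U)*(-1/(11*U)) = -(9 + U)/(11*U))
1/m(D) = 1/((-9 - 1*27/5)/(11*(27/5))) = 1/((1/11)*(5/27)*(-9 - 27/5)) = 1/((1/11)*(5/27)*(-72/5)) = 1/(-8/33) = -33/8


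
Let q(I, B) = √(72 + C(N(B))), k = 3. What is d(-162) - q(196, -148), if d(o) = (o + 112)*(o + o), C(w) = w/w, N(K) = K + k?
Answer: 16200 - √73 ≈ 16191.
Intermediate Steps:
N(K) = 3 + K (N(K) = K + 3 = 3 + K)
C(w) = 1
q(I, B) = √73 (q(I, B) = √(72 + 1) = √73)
d(o) = 2*o*(112 + o) (d(o) = (112 + o)*(2*o) = 2*o*(112 + o))
d(-162) - q(196, -148) = 2*(-162)*(112 - 162) - √73 = 2*(-162)*(-50) - √73 = 16200 - √73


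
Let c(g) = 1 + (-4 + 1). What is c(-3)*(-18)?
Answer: 36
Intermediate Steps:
c(g) = -2 (c(g) = 1 - 3 = -2)
c(-3)*(-18) = -2*(-18) = 36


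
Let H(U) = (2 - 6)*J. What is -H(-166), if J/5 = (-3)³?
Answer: -540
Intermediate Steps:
J = -135 (J = 5*(-3)³ = 5*(-27) = -135)
H(U) = 540 (H(U) = (2 - 6)*(-135) = -4*(-135) = 540)
-H(-166) = -1*540 = -540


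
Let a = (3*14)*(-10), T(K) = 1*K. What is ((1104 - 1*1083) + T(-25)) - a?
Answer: 416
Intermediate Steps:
T(K) = K
a = -420 (a = 42*(-10) = -420)
((1104 - 1*1083) + T(-25)) - a = ((1104 - 1*1083) - 25) - 1*(-420) = ((1104 - 1083) - 25) + 420 = (21 - 25) + 420 = -4 + 420 = 416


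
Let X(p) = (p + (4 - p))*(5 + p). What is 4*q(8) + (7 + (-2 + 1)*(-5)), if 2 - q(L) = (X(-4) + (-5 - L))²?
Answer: -304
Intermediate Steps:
X(p) = 20 + 4*p (X(p) = 4*(5 + p) = 20 + 4*p)
q(L) = 2 - (-1 - L)² (q(L) = 2 - ((20 + 4*(-4)) + (-5 - L))² = 2 - ((20 - 16) + (-5 - L))² = 2 - (4 + (-5 - L))² = 2 - (-1 - L)²)
4*q(8) + (7 + (-2 + 1)*(-5)) = 4*(2 - (1 + 8)²) + (7 + (-2 + 1)*(-5)) = 4*(2 - 1*9²) + (7 - 1*(-5)) = 4*(2 - 1*81) + (7 + 5) = 4*(2 - 81) + 12 = 4*(-79) + 12 = -316 + 12 = -304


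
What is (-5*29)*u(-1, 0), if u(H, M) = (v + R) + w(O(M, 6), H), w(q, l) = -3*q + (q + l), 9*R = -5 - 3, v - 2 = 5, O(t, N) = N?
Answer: 8990/9 ≈ 998.89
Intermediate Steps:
v = 7 (v = 2 + 5 = 7)
R = -8/9 (R = (-5 - 3)/9 = (⅑)*(-8) = -8/9 ≈ -0.88889)
w(q, l) = l - 2*q (w(q, l) = -3*q + (l + q) = l - 2*q)
u(H, M) = -53/9 + H (u(H, M) = (7 - 8/9) + (H - 2*6) = 55/9 + (H - 12) = 55/9 + (-12 + H) = -53/9 + H)
(-5*29)*u(-1, 0) = (-5*29)*(-53/9 - 1) = -145*(-62/9) = 8990/9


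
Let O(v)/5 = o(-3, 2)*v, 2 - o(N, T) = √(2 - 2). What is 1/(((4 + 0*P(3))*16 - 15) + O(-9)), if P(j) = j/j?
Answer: -1/41 ≈ -0.024390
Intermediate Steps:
o(N, T) = 2 (o(N, T) = 2 - √(2 - 2) = 2 - √0 = 2 - 1*0 = 2 + 0 = 2)
O(v) = 10*v (O(v) = 5*(2*v) = 10*v)
P(j) = 1
1/(((4 + 0*P(3))*16 - 15) + O(-9)) = 1/(((4 + 0*1)*16 - 15) + 10*(-9)) = 1/(((4 + 0)*16 - 15) - 90) = 1/((4*16 - 15) - 90) = 1/((64 - 15) - 90) = 1/(49 - 90) = 1/(-41) = -1/41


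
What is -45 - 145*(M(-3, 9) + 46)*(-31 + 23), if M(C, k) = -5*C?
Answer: 70715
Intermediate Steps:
-45 - 145*(M(-3, 9) + 46)*(-31 + 23) = -45 - 145*(-5*(-3) + 46)*(-31 + 23) = -45 - 145*(15 + 46)*(-8) = -45 - 8845*(-8) = -45 - 145*(-488) = -45 + 70760 = 70715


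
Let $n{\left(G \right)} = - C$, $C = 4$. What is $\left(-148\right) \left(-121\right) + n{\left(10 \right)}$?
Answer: $17904$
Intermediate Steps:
$n{\left(G \right)} = -4$ ($n{\left(G \right)} = \left(-1\right) 4 = -4$)
$\left(-148\right) \left(-121\right) + n{\left(10 \right)} = \left(-148\right) \left(-121\right) - 4 = 17908 - 4 = 17904$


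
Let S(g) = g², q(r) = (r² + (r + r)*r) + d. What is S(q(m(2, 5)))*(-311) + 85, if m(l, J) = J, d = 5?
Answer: -1990315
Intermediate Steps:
q(r) = 5 + 3*r² (q(r) = (r² + (r + r)*r) + 5 = (r² + (2*r)*r) + 5 = (r² + 2*r²) + 5 = 3*r² + 5 = 5 + 3*r²)
S(q(m(2, 5)))*(-311) + 85 = (5 + 3*5²)²*(-311) + 85 = (5 + 3*25)²*(-311) + 85 = (5 + 75)²*(-311) + 85 = 80²*(-311) + 85 = 6400*(-311) + 85 = -1990400 + 85 = -1990315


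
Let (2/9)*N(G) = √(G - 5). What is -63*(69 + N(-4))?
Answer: -4347 - 1701*I/2 ≈ -4347.0 - 850.5*I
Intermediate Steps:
N(G) = 9*√(-5 + G)/2 (N(G) = 9*√(G - 5)/2 = 9*√(-5 + G)/2)
-63*(69 + N(-4)) = -63*(69 + 9*√(-5 - 4)/2) = -63*(69 + 9*√(-9)/2) = -63*(69 + 9*(3*I)/2) = -63*(69 + 27*I/2) = -4347 - 1701*I/2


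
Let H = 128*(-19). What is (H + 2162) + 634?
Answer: 364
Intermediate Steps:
H = -2432
(H + 2162) + 634 = (-2432 + 2162) + 634 = -270 + 634 = 364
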